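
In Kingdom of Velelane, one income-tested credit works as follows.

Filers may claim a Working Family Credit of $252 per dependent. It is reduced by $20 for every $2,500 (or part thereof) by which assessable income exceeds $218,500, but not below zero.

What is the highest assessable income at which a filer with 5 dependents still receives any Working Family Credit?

$373,500

Full credit = 5 × $252 = $1,260.
After 62 increments the reduction is 62 × $20 = $1,240, leaving $20; one more increment wipes it out. Increment 62 ends at excess 62 × $2,500 = $155,000, so the highest qualifying income is $218,500 + $155,000 = $373,500.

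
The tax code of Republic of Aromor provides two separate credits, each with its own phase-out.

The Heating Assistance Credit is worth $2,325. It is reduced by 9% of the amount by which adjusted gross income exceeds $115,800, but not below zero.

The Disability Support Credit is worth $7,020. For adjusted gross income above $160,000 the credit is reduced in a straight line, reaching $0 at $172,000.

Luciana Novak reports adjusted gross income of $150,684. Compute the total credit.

$7,020

Heating Assistance Credit: 9% of the $34,884 excess over $115,800 is $3,139.56 ≥ base, so the credit is $0.
Disability Support Credit: $150,684 is at or below the $160,000 threshold, so the full $7,020 applies.
Total: $0 + $7,020 = $7,020.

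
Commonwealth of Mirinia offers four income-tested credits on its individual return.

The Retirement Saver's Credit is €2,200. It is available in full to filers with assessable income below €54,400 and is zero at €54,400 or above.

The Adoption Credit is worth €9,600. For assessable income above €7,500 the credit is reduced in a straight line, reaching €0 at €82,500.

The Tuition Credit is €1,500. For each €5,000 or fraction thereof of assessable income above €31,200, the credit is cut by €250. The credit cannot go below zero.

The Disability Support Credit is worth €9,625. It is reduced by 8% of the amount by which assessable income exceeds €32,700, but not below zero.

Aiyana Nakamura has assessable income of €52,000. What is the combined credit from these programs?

Retirement Saver's Credit: €52,000 is below the €54,400 cutoff, so the full €2,200 applies.
Adoption Credit: €52,000 is €44,500 into a €75,000 phase-out range, leaving 30,500/75,000 of the credit: €9,600 × 30,500/75,000 = €3,904.
Tuition Credit: income exceeds €31,200 by €20,800, which is 5 full-or-partial €5,000 increments; reduction = 5 × €250 = €1,250, leaving €250.
Disability Support Credit: 8% of the €19,300 excess over €32,700 is €1,544; credit = €9,625 − €1,544 = €8,081.
Total: €2,200 + €3,904 + €250 + €8,081 = €14,435.

€14,435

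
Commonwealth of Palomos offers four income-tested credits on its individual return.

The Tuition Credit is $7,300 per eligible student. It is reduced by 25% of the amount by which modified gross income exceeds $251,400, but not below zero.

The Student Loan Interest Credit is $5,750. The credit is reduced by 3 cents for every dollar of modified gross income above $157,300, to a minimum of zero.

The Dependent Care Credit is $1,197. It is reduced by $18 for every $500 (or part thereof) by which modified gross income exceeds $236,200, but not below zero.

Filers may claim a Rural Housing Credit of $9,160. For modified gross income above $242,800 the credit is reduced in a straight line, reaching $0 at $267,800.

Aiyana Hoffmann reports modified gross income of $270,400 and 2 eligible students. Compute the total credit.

Tuition Credit: base = 2 × $7,300 = $14,600. 25% of the $19,000 excess over $251,400 is $4,750; credit = $14,600 − $4,750 = $9,850.
Student Loan Interest Credit: 3% of the $113,100 excess over $157,300 is $3,393; credit = $5,750 − $3,393 = $2,357.
Dependent Care Credit: income exceeds $236,200 by $34,200 → 69 increments × $18 = $1,242 ≥ base, so the credit is $0.
Rural Housing Credit: $270,400 is at or above $267,800, so the credit is $0.
Total: $9,850 + $2,357 + $0 + $0 = $12,207.

$12,207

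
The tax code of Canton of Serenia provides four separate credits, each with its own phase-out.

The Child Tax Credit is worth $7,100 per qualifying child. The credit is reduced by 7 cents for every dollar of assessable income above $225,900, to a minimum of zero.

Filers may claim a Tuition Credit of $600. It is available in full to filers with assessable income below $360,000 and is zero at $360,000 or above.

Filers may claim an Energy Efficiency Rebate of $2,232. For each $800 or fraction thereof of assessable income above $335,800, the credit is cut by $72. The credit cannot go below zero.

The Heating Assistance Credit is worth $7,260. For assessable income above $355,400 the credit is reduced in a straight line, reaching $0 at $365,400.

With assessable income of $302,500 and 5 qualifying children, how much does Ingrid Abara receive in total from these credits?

Child Tax Credit: base = 5 × $7,100 = $35,500. 7% of the $76,600 excess over $225,900 is $5,362; credit = $35,500 − $5,362 = $30,138.
Tuition Credit: $302,500 is below the $360,000 cutoff, so the full $600 applies.
Energy Efficiency Rebate: $302,500 is at or below the $335,800 threshold, so the full $2,232 applies.
Heating Assistance Credit: $302,500 is at or below the $355,400 threshold, so the full $7,260 applies.
Total: $30,138 + $600 + $2,232 + $7,260 = $40,230.

$40,230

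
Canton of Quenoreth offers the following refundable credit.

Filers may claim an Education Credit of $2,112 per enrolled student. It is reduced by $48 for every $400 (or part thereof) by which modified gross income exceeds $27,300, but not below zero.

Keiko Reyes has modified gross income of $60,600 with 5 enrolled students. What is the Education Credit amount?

Education Credit: base = 5 × $2,112 = $10,560. income exceeds $27,300 by $33,300, which is 84 full-or-partial $400 increments; reduction = 84 × $48 = $4,032, leaving $6,528.

$6,528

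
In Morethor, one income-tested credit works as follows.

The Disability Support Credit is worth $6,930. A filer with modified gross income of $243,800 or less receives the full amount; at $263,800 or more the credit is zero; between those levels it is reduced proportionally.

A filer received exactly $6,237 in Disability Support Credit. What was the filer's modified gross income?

$245,800

$6,237 is 6,237/6,930 of the full $6,930, so 693/6,930 of the $20,000 range has been used: income = $243,800 + $20,000 × 693/6,930 = $245,800.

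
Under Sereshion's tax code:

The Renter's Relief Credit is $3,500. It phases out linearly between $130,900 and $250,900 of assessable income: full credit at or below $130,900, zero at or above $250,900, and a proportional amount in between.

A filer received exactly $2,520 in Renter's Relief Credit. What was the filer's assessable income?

$2,520 is 2,520/3,500 of the full $3,500, so 980/3,500 of the $120,000 range has been used: income = $130,900 + $120,000 × 980/3,500 = $164,500.

$164,500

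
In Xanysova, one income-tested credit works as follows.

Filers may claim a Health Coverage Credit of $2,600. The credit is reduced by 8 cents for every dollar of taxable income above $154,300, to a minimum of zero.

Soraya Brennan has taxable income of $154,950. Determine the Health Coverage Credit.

$2,548

Health Coverage Credit: 8% of the $650 excess over $154,300 is $52; credit = $2,600 − $52 = $2,548.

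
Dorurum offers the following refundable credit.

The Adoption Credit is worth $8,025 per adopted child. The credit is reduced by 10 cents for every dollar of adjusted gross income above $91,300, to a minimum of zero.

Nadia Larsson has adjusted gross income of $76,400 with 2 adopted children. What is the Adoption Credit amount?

Adoption Credit: base = 2 × $8,025 = $16,050. $76,400 is at or below the $91,300 threshold, so the full $16,050 applies.

$16,050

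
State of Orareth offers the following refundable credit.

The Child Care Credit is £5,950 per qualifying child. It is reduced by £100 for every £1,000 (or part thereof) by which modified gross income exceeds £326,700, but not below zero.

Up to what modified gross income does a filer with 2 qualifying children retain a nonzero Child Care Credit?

£444,700

Full credit = 2 × £5,950 = £11,900.
After 118 increments the reduction is 118 × £100 = £11,800, leaving £100; one more increment wipes it out. Increment 118 ends at excess 118 × £1,000 = £118,000, so the highest qualifying income is £326,700 + £118,000 = £444,700.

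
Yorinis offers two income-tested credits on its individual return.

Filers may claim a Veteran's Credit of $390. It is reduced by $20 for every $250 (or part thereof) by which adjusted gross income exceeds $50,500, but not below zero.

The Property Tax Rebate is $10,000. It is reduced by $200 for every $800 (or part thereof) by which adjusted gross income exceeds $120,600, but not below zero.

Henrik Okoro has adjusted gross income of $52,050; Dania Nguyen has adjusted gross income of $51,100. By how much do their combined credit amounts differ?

$80

Henrik ($52,050): Veteran's Credit: income exceeds $50,500 by $1,550, which is 7 full-or-partial $250 increments; reduction = 7 × $20 = $140, leaving $250. Property Tax Rebate: $52,050 is at or below the $120,600 threshold, so the full $10,000 applies. total $250 + $10,000 = $10,250
Dania ($51,100): Veteran's Credit: income exceeds $50,500 by $600, which is 3 full-or-partial $250 increments; reduction = 3 × $20 = $60, leaving $330. Property Tax Rebate: $51,100 is at or below the $120,600 threshold, so the full $10,000 applies. total $330 + $10,000 = $10,330
Difference: |$10,250 − $10,330| = $80.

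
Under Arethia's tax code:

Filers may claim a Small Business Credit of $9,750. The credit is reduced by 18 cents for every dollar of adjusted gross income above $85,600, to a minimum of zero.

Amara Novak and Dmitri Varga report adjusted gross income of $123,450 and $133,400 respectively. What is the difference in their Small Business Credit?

$1,791

Amara ($123,450): Small Business Credit: 18% of the $37,850 excess over $85,600 is $6,813; credit = $9,750 − $6,813 = $2,937.
Dmitri ($133,400): Small Business Credit: 18% of the $47,800 excess over $85,600 is $8,604; credit = $9,750 − $8,604 = $1,146.
Difference: |$2,937 − $1,146| = $1,791.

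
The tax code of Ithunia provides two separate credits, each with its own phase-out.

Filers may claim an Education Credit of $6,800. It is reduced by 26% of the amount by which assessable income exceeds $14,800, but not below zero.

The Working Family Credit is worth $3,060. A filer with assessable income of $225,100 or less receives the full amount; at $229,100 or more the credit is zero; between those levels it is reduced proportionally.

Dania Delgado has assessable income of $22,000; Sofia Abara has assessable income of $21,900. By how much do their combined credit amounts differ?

$26

Dania ($22,000): Education Credit: 26% of the $7,200 excess over $14,800 is $1,872; credit = $6,800 − $1,872 = $4,928. Working Family Credit: $22,000 is at or below the $225,100 threshold, so the full $3,060 applies. total $4,928 + $3,060 = $7,988
Sofia ($21,900): Education Credit: 26% of the $7,100 excess over $14,800 is $1,846; credit = $6,800 − $1,846 = $4,954. Working Family Credit: $21,900 is at or below the $225,100 threshold, so the full $3,060 applies. total $4,954 + $3,060 = $8,014
Difference: |$7,988 − $8,014| = $26.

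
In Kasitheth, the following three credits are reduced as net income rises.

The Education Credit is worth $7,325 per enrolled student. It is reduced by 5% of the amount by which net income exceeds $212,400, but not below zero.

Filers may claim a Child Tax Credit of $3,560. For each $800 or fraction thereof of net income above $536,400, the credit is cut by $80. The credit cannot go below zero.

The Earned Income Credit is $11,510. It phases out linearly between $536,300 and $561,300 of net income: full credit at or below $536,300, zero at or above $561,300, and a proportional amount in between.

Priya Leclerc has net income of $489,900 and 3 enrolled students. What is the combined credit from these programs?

$23,170

Education Credit: base = 3 × $7,325 = $21,975. 5% of the $277,500 excess over $212,400 is $13,875; credit = $21,975 − $13,875 = $8,100.
Child Tax Credit: $489,900 is at or below the $536,400 threshold, so the full $3,560 applies.
Earned Income Credit: $489,900 is at or below the $536,300 threshold, so the full $11,510 applies.
Total: $8,100 + $3,560 + $11,510 = $23,170.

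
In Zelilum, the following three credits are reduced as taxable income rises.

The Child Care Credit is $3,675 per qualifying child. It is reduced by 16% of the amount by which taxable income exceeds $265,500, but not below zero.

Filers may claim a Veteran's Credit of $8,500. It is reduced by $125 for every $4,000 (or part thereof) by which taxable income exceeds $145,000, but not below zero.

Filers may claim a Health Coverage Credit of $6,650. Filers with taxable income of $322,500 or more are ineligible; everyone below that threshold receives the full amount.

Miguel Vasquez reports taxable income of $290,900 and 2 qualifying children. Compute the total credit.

$13,811

Child Care Credit: base = 2 × $3,675 = $7,350. 16% of the $25,400 excess over $265,500 is $4,064; credit = $7,350 − $4,064 = $3,286.
Veteran's Credit: income exceeds $145,000 by $145,900, which is 37 full-or-partial $4,000 increments; reduction = 37 × $125 = $4,625, leaving $3,875.
Health Coverage Credit: $290,900 is below the $322,500 cutoff, so the full $6,650 applies.
Total: $3,286 + $3,875 + $6,650 = $13,811.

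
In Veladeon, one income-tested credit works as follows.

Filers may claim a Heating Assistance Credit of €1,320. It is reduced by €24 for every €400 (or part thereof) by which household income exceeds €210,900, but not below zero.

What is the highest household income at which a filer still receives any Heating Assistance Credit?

€232,500

After 54 increments the reduction is 54 × €24 = €1,296, leaving €24; one more increment wipes it out. Increment 54 ends at excess 54 × €400 = €21,600, so the highest qualifying income is €210,900 + €21,600 = €232,500.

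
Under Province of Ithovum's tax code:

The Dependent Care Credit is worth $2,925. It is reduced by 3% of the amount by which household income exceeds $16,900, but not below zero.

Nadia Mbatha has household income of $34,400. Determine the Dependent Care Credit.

$2,400

Dependent Care Credit: 3% of the $17,500 excess over $16,900 is $525; credit = $2,925 − $525 = $2,400.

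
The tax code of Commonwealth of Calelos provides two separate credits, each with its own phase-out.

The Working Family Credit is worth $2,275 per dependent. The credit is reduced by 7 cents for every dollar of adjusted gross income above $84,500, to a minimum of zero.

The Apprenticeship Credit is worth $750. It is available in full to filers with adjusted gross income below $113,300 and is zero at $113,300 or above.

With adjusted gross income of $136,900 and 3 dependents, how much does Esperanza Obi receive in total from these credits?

$3,157

Working Family Credit: base = 3 × $2,275 = $6,825. 7% of the $52,400 excess over $84,500 is $3,668; credit = $6,825 − $3,668 = $3,157.
Apprenticeship Credit: $136,900 meets or exceeds the $113,300 cutoff, so the credit is $0.
Total: $3,157 + $0 = $3,157.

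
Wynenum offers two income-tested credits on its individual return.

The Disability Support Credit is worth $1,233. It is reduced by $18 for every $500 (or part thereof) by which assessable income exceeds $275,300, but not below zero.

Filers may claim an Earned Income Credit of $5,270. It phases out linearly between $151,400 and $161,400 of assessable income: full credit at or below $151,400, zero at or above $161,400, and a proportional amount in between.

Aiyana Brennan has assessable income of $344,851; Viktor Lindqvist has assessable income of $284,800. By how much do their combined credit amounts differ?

Aiyana ($344,851): Disability Support Credit: income exceeds $275,300 by $69,551 → 140 increments × $18 = $2,520 ≥ base, so the credit is $0. Earned Income Credit: $344,851 is at or above $161,400, so the credit is $0. total $0 + $0 = $0
Viktor ($284,800): Disability Support Credit: income exceeds $275,300 by $9,500, which is 19 full-or-partial $500 increments; reduction = 19 × $18 = $342, leaving $891. Earned Income Credit: $284,800 is at or above $161,400, so the credit is $0. total $891 + $0 = $891
Difference: |$0 − $891| = $891.

$891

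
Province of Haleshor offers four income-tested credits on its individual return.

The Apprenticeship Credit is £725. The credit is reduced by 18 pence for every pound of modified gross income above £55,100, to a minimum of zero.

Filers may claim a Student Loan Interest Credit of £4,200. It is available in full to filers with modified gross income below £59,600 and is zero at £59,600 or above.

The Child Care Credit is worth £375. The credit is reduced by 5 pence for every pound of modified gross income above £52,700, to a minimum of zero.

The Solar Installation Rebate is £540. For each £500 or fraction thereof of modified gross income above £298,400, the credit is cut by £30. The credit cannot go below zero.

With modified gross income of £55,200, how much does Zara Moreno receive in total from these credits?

£5,697

Apprenticeship Credit: 18% of the £100 excess over £55,100 is £18; credit = £725 − £18 = £707.
Student Loan Interest Credit: £55,200 is below the £59,600 cutoff, so the full £4,200 applies.
Child Care Credit: 5% of the £2,500 excess over £52,700 is £125; credit = £375 − £125 = £250.
Solar Installation Rebate: £55,200 is at or below the £298,400 threshold, so the full £540 applies.
Total: £707 + £4,200 + £250 + £540 = £5,697.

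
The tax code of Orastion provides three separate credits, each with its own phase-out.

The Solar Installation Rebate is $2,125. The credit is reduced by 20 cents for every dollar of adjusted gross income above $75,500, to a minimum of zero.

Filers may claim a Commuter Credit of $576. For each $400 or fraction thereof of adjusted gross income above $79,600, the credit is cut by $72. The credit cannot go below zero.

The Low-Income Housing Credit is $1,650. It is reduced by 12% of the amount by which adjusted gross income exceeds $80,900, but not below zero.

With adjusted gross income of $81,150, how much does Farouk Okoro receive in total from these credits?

$2,903

Solar Installation Rebate: 20% of the $5,650 excess over $75,500 is $1,130; credit = $2,125 − $1,130 = $995.
Commuter Credit: income exceeds $79,600 by $1,550, which is 4 full-or-partial $400 increments; reduction = 4 × $72 = $288, leaving $288.
Low-Income Housing Credit: 12% of the $250 excess over $80,900 is $30; credit = $1,650 − $30 = $1,620.
Total: $995 + $288 + $1,620 = $2,903.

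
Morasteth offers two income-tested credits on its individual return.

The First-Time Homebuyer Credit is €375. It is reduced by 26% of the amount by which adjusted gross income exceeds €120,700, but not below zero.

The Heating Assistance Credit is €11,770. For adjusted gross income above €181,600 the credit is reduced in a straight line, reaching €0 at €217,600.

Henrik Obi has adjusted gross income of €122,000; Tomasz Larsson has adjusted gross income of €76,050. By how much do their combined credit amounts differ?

Henrik (€122,000): First-Time Homebuyer Credit: 26% of the €1,300 excess over €120,700 is €338; credit = €375 − €338 = €37. Heating Assistance Credit: €122,000 is at or below the €181,600 threshold, so the full €11,770 applies. total €37 + €11,770 = €11,807
Tomasz (€76,050): First-Time Homebuyer Credit: €76,050 is at or below the €120,700 threshold, so the full €375 applies. Heating Assistance Credit: €76,050 is at or below the €181,600 threshold, so the full €11,770 applies. total €375 + €11,770 = €12,145
Difference: |€11,807 − €12,145| = €338.

€338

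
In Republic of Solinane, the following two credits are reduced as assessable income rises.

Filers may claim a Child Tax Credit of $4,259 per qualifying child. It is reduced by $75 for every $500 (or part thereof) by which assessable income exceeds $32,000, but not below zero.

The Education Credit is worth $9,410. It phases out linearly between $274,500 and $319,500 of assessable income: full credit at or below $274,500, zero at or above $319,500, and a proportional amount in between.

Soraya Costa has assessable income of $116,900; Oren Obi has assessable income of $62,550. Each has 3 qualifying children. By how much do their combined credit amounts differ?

Soraya ($116,900): Child Tax Credit: base = 3 × $4,259 = $12,777. income exceeds $32,000 by $84,900, which is 170 full-or-partial $500 increments; reduction = 170 × $75 = $12,750, leaving $27. Education Credit: $116,900 is at or below the $274,500 threshold, so the full $9,410 applies. total $27 + $9,410 = $9,437
Oren ($62,550): Child Tax Credit: base = 3 × $4,259 = $12,777. income exceeds $32,000 by $30,550, which is 62 full-or-partial $500 increments; reduction = 62 × $75 = $4,650, leaving $8,127. Education Credit: $62,550 is at or below the $274,500 threshold, so the full $9,410 applies. total $8,127 + $9,410 = $17,537
Difference: |$9,437 − $17,537| = $8,100.

$8,100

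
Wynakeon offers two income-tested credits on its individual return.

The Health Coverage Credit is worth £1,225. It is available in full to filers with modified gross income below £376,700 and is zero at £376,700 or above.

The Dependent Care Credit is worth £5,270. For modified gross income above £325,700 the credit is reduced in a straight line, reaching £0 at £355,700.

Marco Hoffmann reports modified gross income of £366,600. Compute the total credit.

£1,225

Health Coverage Credit: £366,600 is below the £376,700 cutoff, so the full £1,225 applies.
Dependent Care Credit: £366,600 is at or above £355,700, so the credit is £0.
Total: £1,225 + £0 = £1,225.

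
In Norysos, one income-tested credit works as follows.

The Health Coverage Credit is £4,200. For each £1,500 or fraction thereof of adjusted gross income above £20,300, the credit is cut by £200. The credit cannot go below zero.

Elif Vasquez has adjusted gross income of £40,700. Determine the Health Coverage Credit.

£1,400

Health Coverage Credit: income exceeds £20,300 by £20,400, which is 14 full-or-partial £1,500 increments; reduction = 14 × £200 = £2,800, leaving £1,400.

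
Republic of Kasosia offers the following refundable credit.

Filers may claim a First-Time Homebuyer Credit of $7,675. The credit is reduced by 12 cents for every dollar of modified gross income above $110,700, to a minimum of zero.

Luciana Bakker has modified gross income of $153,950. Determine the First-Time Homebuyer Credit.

$2,485

First-Time Homebuyer Credit: 12% of the $43,250 excess over $110,700 is $5,190; credit = $7,675 − $5,190 = $2,485.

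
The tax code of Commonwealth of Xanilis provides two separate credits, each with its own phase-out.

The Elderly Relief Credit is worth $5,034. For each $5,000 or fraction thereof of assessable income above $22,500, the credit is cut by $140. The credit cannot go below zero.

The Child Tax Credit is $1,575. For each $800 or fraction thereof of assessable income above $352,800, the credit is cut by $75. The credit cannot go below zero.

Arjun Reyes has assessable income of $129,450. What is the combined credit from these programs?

Elderly Relief Credit: income exceeds $22,500 by $106,950, which is 22 full-or-partial $5,000 increments; reduction = 22 × $140 = $3,080, leaving $1,954.
Child Tax Credit: $129,450 is at or below the $352,800 threshold, so the full $1,575 applies.
Total: $1,954 + $1,575 = $3,529.

$3,529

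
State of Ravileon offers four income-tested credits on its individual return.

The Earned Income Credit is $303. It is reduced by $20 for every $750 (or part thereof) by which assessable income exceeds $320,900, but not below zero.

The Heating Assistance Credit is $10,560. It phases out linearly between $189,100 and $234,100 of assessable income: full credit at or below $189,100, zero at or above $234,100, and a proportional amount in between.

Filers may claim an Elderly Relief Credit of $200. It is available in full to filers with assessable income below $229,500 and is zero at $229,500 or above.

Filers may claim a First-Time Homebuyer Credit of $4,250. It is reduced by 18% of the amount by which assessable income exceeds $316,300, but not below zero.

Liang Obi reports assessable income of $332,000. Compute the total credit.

Earned Income Credit: income exceeds $320,900 by $11,100, which is 15 full-or-partial $750 increments; reduction = 15 × $20 = $300, leaving $3.
Heating Assistance Credit: $332,000 is at or above $234,100, so the credit is $0.
Elderly Relief Credit: $332,000 meets or exceeds the $229,500 cutoff, so the credit is $0.
First-Time Homebuyer Credit: 18% of the $15,700 excess over $316,300 is $2,826; credit = $4,250 − $2,826 = $1,424.
Total: $3 + $0 + $0 + $1,424 = $1,427.

$1,427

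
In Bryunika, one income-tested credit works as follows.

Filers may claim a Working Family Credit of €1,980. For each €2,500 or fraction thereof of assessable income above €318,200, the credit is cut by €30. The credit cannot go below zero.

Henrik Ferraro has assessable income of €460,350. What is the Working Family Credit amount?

Working Family Credit: income exceeds €318,200 by €142,150, which is 57 full-or-partial €2,500 increments; reduction = 57 × €30 = €1,710, leaving €270.

€270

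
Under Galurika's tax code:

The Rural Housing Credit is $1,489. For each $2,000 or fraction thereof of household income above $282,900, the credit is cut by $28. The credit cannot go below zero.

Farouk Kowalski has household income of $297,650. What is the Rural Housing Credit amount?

$1,265

Rural Housing Credit: income exceeds $282,900 by $14,750, which is 8 full-or-partial $2,000 increments; reduction = 8 × $28 = $224, leaving $1,265.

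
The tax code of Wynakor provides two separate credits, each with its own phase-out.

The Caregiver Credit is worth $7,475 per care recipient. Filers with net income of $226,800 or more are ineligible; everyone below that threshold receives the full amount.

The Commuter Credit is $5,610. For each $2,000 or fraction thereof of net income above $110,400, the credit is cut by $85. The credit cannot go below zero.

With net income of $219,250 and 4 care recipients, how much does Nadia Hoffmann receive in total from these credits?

Caregiver Credit: base = 4 × $7,475 = $29,900. $219,250 is below the $226,800 cutoff, so the full $29,900 applies.
Commuter Credit: income exceeds $110,400 by $108,850, which is 55 full-or-partial $2,000 increments; reduction = 55 × $85 = $4,675, leaving $935.
Total: $29,900 + $935 = $30,835.

$30,835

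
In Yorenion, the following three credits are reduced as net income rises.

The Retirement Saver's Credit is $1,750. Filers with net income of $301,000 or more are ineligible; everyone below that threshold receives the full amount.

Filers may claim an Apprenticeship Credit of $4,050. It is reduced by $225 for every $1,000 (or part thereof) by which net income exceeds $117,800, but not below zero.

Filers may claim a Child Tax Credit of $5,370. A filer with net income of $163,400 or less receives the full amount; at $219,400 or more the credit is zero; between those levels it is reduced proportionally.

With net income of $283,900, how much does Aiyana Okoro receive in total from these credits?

$1,750

Retirement Saver's Credit: $283,900 is below the $301,000 cutoff, so the full $1,750 applies.
Apprenticeship Credit: income exceeds $117,800 by $166,100 → 167 increments × $225 = $37,575 ≥ base, so the credit is $0.
Child Tax Credit: $283,900 is at or above $219,400, so the credit is $0.
Total: $1,750 + $0 + $0 = $1,750.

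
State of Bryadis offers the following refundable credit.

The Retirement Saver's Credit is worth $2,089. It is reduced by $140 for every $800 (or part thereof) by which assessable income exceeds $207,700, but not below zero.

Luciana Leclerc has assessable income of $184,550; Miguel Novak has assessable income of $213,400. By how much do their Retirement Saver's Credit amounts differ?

$1,120

Luciana ($184,550): Retirement Saver's Credit: $184,550 is at or below the $207,700 threshold, so the full $2,089 applies.
Miguel ($213,400): Retirement Saver's Credit: income exceeds $207,700 by $5,700, which is 8 full-or-partial $800 increments; reduction = 8 × $140 = $1,120, leaving $969.
Difference: |$2,089 − $969| = $1,120.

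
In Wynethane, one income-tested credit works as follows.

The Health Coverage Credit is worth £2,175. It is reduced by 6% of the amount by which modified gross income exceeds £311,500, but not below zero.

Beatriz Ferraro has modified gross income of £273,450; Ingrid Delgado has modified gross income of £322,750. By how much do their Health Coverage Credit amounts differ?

Beatriz (£273,450): Health Coverage Credit: £273,450 is at or below the £311,500 threshold, so the full £2,175 applies.
Ingrid (£322,750): Health Coverage Credit: 6% of the £11,250 excess over £311,500 is £675; credit = £2,175 − £675 = £1,500.
Difference: |£2,175 − £1,500| = £675.

£675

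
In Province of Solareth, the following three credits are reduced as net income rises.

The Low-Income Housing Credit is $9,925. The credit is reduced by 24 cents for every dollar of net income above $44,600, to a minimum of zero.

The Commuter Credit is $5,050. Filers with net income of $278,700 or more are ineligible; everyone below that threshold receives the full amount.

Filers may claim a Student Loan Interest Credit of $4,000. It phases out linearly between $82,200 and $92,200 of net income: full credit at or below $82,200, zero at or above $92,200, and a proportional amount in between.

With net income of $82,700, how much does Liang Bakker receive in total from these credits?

Low-Income Housing Credit: 24% of the $38,100 excess over $44,600 is $9,144; credit = $9,925 − $9,144 = $781.
Commuter Credit: $82,700 is below the $278,700 cutoff, so the full $5,050 applies.
Student Loan Interest Credit: $82,700 is $500 into a $10,000 phase-out range, leaving 9,500/10,000 of the credit: $4,000 × 9,500/10,000 = $3,800.
Total: $781 + $5,050 + $3,800 = $9,631.

$9,631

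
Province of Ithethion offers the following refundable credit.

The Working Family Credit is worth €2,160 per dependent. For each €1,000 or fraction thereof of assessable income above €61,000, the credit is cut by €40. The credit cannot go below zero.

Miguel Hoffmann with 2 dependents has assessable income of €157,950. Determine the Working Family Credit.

€440

Working Family Credit: base = 2 × €2,160 = €4,320. income exceeds €61,000 by €96,950, which is 97 full-or-partial €1,000 increments; reduction = 97 × €40 = €3,880, leaving €440.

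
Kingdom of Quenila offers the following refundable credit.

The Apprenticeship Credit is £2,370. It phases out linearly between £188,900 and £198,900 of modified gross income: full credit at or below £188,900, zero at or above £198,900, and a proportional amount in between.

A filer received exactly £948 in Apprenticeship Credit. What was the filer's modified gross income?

£948 is 948/2,370 of the full £2,370, so 1,422/2,370 of the £10,000 range has been used: income = £188,900 + £10,000 × 1,422/2,370 = £194,900.

£194,900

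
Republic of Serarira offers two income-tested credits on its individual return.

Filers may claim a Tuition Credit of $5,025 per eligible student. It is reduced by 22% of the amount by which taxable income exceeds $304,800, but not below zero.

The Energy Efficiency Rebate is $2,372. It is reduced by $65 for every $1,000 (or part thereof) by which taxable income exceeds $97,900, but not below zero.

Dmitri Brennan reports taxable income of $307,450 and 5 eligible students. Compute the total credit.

Tuition Credit: base = 5 × $5,025 = $25,125. 22% of the $2,650 excess over $304,800 is $583; credit = $25,125 − $583 = $24,542.
Energy Efficiency Rebate: income exceeds $97,900 by $209,550 → 210 increments × $65 = $13,650 ≥ base, so the credit is $0.
Total: $24,542 + $0 = $24,542.

$24,542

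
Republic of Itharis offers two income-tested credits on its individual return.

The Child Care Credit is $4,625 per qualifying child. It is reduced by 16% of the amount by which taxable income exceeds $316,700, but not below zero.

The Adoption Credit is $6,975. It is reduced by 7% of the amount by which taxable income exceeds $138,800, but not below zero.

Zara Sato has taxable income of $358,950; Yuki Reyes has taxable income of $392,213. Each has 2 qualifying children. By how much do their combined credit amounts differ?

Zara ($358,950): Child Care Credit: base = 2 × $4,625 = $9,250. 16% of the $42,250 excess over $316,700 is $6,760; credit = $9,250 − $6,760 = $2,490. Adoption Credit: 7% of the $220,150 excess over $138,800 is $15,410.50 ≥ base, so the credit is $0. total $2,490 + $0 = $2,490
Yuki ($392,213): Child Care Credit: base = 2 × $4,625 = $9,250. 16% of the $75,513 excess over $316,700 is $12,082.08 ≥ base, so the credit is $0. Adoption Credit: 7% of the $253,413 excess over $138,800 is $17,738.91 ≥ base, so the credit is $0. total $0 + $0 = $0
Difference: |$2,490 − $0| = $2,490.

$2,490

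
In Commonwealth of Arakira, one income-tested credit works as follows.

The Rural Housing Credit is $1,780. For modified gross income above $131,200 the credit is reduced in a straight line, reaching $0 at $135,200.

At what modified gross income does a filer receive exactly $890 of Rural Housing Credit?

$133,200

$890 is 890/1,780 of the full $1,780, so 890/1,780 of the $4,000 range has been used: income = $131,200 + $4,000 × 890/1,780 = $133,200.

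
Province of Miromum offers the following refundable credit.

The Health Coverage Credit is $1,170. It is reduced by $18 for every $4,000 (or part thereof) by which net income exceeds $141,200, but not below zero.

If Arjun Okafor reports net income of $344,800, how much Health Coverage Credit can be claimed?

$252

Health Coverage Credit: income exceeds $141,200 by $203,600, which is 51 full-or-partial $4,000 increments; reduction = 51 × $18 = $918, leaving $252.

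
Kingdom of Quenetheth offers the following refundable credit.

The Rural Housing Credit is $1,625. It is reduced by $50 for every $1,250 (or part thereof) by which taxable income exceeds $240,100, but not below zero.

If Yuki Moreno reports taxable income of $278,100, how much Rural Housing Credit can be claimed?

Rural Housing Credit: income exceeds $240,100 by $38,000, which is 31 full-or-partial $1,250 increments; reduction = 31 × $50 = $1,550, leaving $75.

$75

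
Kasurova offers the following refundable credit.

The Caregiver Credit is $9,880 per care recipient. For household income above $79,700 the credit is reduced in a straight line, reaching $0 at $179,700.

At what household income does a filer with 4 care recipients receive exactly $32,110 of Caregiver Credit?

Full credit = 4 × $9,880 = $39,520.
$32,110 is 32,110/39,520 of the full $39,520, so 7,410/39,520 of the $100,000 range has been used: income = $79,700 + $100,000 × 7,410/39,520 = $98,450.

$98,450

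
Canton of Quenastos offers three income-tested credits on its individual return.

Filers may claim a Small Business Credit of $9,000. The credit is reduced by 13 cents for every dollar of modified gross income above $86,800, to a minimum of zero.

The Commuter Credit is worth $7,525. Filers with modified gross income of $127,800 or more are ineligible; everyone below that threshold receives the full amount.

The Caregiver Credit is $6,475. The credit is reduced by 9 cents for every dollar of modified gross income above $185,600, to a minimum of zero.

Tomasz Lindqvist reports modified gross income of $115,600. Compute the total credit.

$19,256

Small Business Credit: 13% of the $28,800 excess over $86,800 is $3,744; credit = $9,000 − $3,744 = $5,256.
Commuter Credit: $115,600 is below the $127,800 cutoff, so the full $7,525 applies.
Caregiver Credit: $115,600 is at or below the $185,600 threshold, so the full $6,475 applies.
Total: $5,256 + $7,525 + $6,475 = $19,256.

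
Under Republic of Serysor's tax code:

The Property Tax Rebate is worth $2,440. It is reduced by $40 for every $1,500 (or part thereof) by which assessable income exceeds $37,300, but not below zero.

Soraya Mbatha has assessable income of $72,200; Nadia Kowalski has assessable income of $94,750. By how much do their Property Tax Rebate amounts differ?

Soraya ($72,200): Property Tax Rebate: income exceeds $37,300 by $34,900, which is 24 full-or-partial $1,500 increments; reduction = 24 × $40 = $960, leaving $1,480.
Nadia ($94,750): Property Tax Rebate: income exceeds $37,300 by $57,450, which is 39 full-or-partial $1,500 increments; reduction = 39 × $40 = $1,560, leaving $880.
Difference: |$1,480 − $880| = $600.

$600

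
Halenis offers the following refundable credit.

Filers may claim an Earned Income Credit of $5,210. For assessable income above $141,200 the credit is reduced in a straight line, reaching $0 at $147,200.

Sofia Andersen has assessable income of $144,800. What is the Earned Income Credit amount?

$2,084

Earned Income Credit: $144,800 is $3,600 into a $6,000 phase-out range, leaving 2,400/6,000 of the credit: $5,210 × 2,400/6,000 = $2,084.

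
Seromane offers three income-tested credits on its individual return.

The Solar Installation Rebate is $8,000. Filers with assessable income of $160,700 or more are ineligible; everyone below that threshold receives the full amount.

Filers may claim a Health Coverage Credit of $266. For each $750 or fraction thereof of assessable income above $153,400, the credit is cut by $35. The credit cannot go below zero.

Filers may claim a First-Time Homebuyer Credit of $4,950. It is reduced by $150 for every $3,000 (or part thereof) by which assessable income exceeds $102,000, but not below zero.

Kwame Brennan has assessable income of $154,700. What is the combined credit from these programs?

$10,446

Solar Installation Rebate: $154,700 is below the $160,700 cutoff, so the full $8,000 applies.
Health Coverage Credit: income exceeds $153,400 by $1,300, which is 2 full-or-partial $750 increments; reduction = 2 × $35 = $70, leaving $196.
First-Time Homebuyer Credit: income exceeds $102,000 by $52,700, which is 18 full-or-partial $3,000 increments; reduction = 18 × $150 = $2,700, leaving $2,250.
Total: $8,000 + $196 + $2,250 = $10,446.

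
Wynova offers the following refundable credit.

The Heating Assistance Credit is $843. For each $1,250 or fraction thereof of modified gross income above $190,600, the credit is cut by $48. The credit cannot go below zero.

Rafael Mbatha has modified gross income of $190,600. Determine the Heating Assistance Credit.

Heating Assistance Credit: $190,600 is at or below the $190,600 threshold, so the full $843 applies.

$843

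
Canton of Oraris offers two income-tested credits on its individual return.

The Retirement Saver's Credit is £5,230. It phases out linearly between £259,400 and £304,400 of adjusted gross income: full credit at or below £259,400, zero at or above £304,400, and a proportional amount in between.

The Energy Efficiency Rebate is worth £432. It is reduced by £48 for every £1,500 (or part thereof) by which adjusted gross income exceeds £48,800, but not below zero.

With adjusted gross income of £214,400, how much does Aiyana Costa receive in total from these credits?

£5,230

Retirement Saver's Credit: £214,400 is at or below the £259,400 threshold, so the full £5,230 applies.
Energy Efficiency Rebate: income exceeds £48,800 by £165,600 → 111 increments × £48 = £5,328 ≥ base, so the credit is £0.
Total: £5,230 + £0 = £5,230.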